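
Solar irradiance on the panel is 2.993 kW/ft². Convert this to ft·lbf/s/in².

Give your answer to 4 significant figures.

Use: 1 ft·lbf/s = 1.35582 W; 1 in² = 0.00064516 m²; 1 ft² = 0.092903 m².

15.33 ft·lbf/s/in²

2.993 kW/ft² × 1000 W/kW ÷ 0.092903 m²/ft² = 32216.4 W/m²
32216.4 W/m² ÷ 1.35582 W/ft·lbf/s × 0.00064516 m²/in² = 15.33 ft·lbf/s/in²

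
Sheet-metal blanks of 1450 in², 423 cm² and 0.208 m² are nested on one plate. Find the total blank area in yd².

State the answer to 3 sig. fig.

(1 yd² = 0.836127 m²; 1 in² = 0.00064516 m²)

1.42 yd²

1450 in² × 0.00064516 → 0.935482 m²
423 cm² × 0.0001 → 0.0423 m²
0.208 m² (already m²)
Combined: 0.935482 + 0.0423 + 0.208 = 1.18578 m²
In yd²: 1.18578 / 0.836127 = 1.41818 yd²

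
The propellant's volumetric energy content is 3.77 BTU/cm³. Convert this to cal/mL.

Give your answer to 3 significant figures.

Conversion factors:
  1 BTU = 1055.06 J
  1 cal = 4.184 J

3.77 BTU/cm³ × 1055.06 J/BTU ÷ 10⁻⁶ m³/cm³ = 3.97758×10⁹ J/m³
3.97758×10⁹ J/m³ ÷ 4.184 J/cal × 10⁻⁶ m³/mL = 950.664 cal/mL

951 cal/mL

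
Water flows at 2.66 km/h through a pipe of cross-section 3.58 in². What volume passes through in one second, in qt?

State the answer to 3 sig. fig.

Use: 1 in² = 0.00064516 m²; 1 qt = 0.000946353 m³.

2.66 km/h × (1/3.6) = 0.738889 m/s
3.58 in² × 0.00064516 = 0.00230967 m²
V = v × A × t = 0.738889 m/s × 0.00230967 m² × 1 s = 0.00170659 m³
0.00170659 m³ ÷ (0.000946353 m³/qt) = 1.80333 qt

1.80 qt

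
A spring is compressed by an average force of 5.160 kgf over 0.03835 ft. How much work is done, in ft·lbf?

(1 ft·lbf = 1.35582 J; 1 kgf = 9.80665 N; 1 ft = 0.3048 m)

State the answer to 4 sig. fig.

0.4363 ft·lbf

5.160 kgf × 9.80665 → 50.6023 N
0.03835 ft × 0.3048 → 0.0116891 m
W = F × d = 50.6023 N × 0.0116891 m = 0.591495 J
0.591495 J ÷ (1.35582 J/ft·lbf) = 0.436264 ft·lbf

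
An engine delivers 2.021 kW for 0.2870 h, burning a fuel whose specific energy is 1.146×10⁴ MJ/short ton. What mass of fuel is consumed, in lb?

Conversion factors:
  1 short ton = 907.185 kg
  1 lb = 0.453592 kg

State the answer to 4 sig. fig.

2.021 kW → 2021 W
0.2870 h → 1033.2 s
E = P × t = 2021 × 1033.2 = 2.0881×10⁶ J
1.146×10⁴ MJ/short ton → 1.26325×10⁷ J/kg
m = E / e_s = 2.0881×10⁶ / 1.26325×10⁷ = 0.165296 kg
In lb: 0.165296 / 0.453592 = 0.364416 lb

0.3644 lb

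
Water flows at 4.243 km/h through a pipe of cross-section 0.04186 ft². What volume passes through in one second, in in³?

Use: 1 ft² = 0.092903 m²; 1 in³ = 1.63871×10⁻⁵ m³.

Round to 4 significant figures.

279.7 in³

4.243 km/h × (1/3.6) → 1.17861 m/s
0.04186 ft² × 0.092903 → 0.00388892 m²
V = v × A × t = 1.17861 m/s × 0.00388892 m² × 1 s = 0.00458352 m³
0.00458352 m³ ÷ (1.63871×10⁻⁵ m³/in³) = 279.703 in³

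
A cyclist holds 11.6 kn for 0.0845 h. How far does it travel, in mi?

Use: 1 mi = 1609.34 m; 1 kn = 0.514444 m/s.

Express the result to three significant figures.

1.13 mi

11.6 kn × 0.514444 → 5.96755 m/s
0.0845 h × 3600 → 304.2 s
d = v × t = 5.96755 m/s × 304.2 s = 1815.33 m
1815.33 m ÷ (1609.34 m/mi) = 1.128 mi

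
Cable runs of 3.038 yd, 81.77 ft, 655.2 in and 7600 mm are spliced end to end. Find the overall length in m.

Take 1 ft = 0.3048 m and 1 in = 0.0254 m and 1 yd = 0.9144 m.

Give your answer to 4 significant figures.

51.94 m

3.038 yd × 0.9144 = 2.77795 m
81.77 ft × 0.3048 = 24.9235 m
655.2 in × 0.0254 = 16.6421 m
7600 mm × 0.001 = 7.6 m
Total: 2.77795 + 24.9235 + 16.6421 + 7.6 = 51.9436 m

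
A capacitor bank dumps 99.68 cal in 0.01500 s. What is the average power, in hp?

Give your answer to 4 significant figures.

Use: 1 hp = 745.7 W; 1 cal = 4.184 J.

99.68 cal × 4.184 → 417.061 J
P = E / t = 417.061 J / 0.015 s = 27804.1 W
27804.1 W ÷ (745.7 W/hp) = 37.2859 hp

37.29 hp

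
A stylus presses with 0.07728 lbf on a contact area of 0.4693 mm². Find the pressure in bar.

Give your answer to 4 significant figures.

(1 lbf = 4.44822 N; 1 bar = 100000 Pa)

7.325 bar

0.07728 lbf × 4.44822 → 0.343758 N
0.4693 mm² × 10⁻⁶ → 4.693×10⁻⁷ m²
P = F / A = 0.343758 N / 4.693×10⁻⁷ m² = 732491 Pa
732491 Pa ÷ (100000 Pa/bar) = 7.32491 bar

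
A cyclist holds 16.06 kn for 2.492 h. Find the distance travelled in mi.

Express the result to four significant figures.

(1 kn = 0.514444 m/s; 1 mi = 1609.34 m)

46.06 mi

16.06 kn × 0.514444 = 8.26197 m/s
2.492 h × 3600 = 8971.2 s
d = v × t = 8.26197 m/s × 8971.2 s = 74119.8 m
74119.8 m ÷ (1609.34 m/mi) = 46.056 mi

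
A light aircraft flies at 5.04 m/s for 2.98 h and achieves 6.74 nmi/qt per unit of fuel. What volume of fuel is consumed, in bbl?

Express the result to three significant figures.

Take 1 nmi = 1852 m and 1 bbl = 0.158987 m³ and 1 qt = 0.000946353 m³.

0.0258 bbl

2.98 h → 10728 s
d = v × t = 5.04 × 10728 = 54069.1 m
6.74 nmi/qt → 1.31901×10⁷ m/m³
V = d / (distance per unit fuel) = 54069.1 / 1.31901×10⁷ = 0.00409922 m³
In bbl: 0.00409922 / 0.158987 = 0.0257834 bbl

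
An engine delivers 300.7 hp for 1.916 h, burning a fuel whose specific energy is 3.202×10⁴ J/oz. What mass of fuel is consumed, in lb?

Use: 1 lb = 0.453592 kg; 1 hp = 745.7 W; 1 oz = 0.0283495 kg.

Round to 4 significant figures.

300.7 hp → 224232 W
1.916 h → 6897.6 s
E = P × t = 224232 × 6897.6 = 1.54666×10⁹ J
3.202×10⁴ J/oz → 1.12947×10⁶ J/kg
m = E / e_s = 1.54666×10⁹ / 1.12947×10⁶ = 1369.37 kg
In lb: 1369.37 / 0.453592 = 3018.95 lb

3019 lb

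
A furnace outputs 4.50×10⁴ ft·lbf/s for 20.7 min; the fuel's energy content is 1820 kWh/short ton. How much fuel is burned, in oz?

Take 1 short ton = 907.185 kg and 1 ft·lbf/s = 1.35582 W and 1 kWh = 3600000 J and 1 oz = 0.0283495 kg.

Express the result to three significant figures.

370 oz

4.50×10⁴ ft·lbf/s → 61011.9 W
20.7 min → 1242 s
E = P × t = 61011.9 × 1242 = 7.57768×10⁷ J
1820 kWh/short ton → 7.22234×10⁶ J/kg
m = E / e_s = 7.57768×10⁷ / 7.22234×10⁶ = 10.492 kg
In oz: 10.492 / 0.0283495 = 370.095 oz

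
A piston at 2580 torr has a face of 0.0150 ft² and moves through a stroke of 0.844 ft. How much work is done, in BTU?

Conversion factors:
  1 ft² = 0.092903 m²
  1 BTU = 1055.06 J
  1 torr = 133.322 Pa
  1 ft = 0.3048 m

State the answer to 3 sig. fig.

0.117 BTU

2580 torr → 343971 Pa
0.0150 ft² → 0.00139354 m²
F = P × A = 343971 × 0.00139354 = 479.337 N
0.844 ft → 0.257251 m
W = F × d = 479.337 × 0.257251 = 123.31 J
In BTU: 123.31 / 1055.06 = 0.116875 BTU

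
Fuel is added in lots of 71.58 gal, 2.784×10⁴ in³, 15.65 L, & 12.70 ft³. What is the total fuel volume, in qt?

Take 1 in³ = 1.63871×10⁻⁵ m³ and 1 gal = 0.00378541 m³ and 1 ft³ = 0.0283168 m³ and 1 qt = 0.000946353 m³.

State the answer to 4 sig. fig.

71.58 gal × 0.00378541 = 0.27096 m³
2.784×10⁴ in³ × 1.63871×10⁻⁵ = 0.456217 m³
15.65 L × 0.001 = 0.01565 m³
12.70 ft³ × 0.0283168 = 0.359623 m³
Total: 0.27096 + 0.456217 + 0.01565 + 0.359623 = 1.10245 m³
In qt: 1.10245 / 0.000946353 = 1164.95 qt

1165 qt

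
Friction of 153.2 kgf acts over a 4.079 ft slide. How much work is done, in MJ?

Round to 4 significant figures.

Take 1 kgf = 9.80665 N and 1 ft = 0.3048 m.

153.2 kgf × 9.80665 = 1502.38 N
4.079 ft × 0.3048 = 1.24328 m
W = F × d = 1502.38 N × 1.24328 m = 1867.88 J
1867.88 J ÷ (1000000 J/MJ) = 0.00186788 MJ

0.001868 MJ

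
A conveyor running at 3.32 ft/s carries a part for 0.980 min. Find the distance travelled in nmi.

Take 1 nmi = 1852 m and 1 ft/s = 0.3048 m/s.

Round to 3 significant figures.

0.0321 nmi

3.32 ft/s × 0.3048 → 1.01194 m/s
0.980 min × 60 → 58.8 s
d = v × t = 1.01194 m/s × 58.8 s = 59.5021 m
59.5021 m ÷ (1852 m/nmi) = 0.0321286 nmi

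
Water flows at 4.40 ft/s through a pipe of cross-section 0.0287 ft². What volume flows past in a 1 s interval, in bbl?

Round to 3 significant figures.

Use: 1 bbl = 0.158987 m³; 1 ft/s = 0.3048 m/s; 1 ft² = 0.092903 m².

4.40 ft/s × 0.3048 → 1.34112 m/s
0.0287 ft² × 0.092903 → 0.00266632 m²
V = v × A × t = 1.34112 m/s × 0.00266632 m² × 1 s = 0.00357586 m³
0.00357586 m³ ÷ (0.158987 m³/bbl) = 0.0224915 bbl

0.0225 bbl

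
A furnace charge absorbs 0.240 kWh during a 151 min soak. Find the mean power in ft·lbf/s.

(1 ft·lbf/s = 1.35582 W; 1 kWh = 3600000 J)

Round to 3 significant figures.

0.240 kWh × 3600000 → 864000 J
151 min × 60 → 9060 s
P = E / t = 864000 J / 9060 s = 95.3642 W
95.3642 W ÷ (1.35582 W/ft·lbf/s) = 70.3369 ft·lbf/s

70.3 ft·lbf/s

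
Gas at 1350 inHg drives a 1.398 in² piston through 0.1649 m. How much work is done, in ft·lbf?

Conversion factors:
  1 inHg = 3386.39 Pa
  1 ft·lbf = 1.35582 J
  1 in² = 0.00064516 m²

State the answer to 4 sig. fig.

1350 inHg → 4.57163×10⁶ Pa
1.398 in² → 9.01934×10⁻⁴ m²
F = P × A = 4.57163×10⁶ × 9.01934×10⁻⁴ = 4123.31 N
W = F × d = 4123.31 × 0.1649 = 679.934 J
In ft·lbf: 679.934 / 1.35582 = 501.493 ft·lbf

501.5 ft·lbf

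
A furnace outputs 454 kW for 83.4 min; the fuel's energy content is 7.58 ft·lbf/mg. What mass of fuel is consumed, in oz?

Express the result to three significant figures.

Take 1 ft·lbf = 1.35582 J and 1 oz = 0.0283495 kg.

454 kW → 454000 W
83.4 min → 5004 s
E = P × t = 454000 × 5004 = 2.27182×10⁹ J
7.58 ft·lbf/mg → 1.02771×10⁷ J/kg
m = E / e_s = 2.27182×10⁹ / 1.02771×10⁷ = 221.057 kg
In oz: 221.057 / 0.0283495 = 7797.56 oz

7800 oz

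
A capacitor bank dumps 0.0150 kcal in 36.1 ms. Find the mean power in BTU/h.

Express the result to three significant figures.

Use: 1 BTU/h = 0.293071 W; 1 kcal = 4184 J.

5930 BTU/h

0.0150 kcal × 4184 → 62.76 J
36.1 ms × 0.001 → 0.0361 s
P = E / t = 62.76 J / 0.0361 s = 1738.5 W
1738.5 W ÷ (0.293071 W/BTU/h) = 5932.01 BTU/h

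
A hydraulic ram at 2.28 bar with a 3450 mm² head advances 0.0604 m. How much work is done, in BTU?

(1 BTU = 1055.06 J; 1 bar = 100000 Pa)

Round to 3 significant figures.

2.28 bar → 228000 Pa
3450 mm² → 0.00345 m²
F = P × A = 228000 × 0.00345 = 786.6 N
W = F × d = 786.6 × 0.0604 = 47.5106 J
In BTU: 47.5106 / 1055.06 = 0.0450312 BTU

0.0450 BTU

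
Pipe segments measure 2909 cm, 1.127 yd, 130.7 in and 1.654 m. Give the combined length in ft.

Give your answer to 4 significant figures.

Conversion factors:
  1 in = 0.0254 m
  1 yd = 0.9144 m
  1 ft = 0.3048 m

2909 cm × 0.01 → 29.09 m
1.127 yd × 0.9144 → 1.03053 m
130.7 in × 0.0254 → 3.31978 m
1.654 m (already m)
Total: 29.09 + 1.03053 + 3.31978 + 1.654 = 35.0943 m
In ft: 35.0943 / 0.3048 = 115.139 ft

115.1 ft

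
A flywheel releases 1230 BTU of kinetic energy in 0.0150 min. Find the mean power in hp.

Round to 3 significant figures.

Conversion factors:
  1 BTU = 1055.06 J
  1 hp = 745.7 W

1230 BTU × 1055.06 = 1.29772×10⁶ J
0.0150 min × 60 = 0.9 s
P = E / t = 1.29772×10⁶ J / 0.9 s = 1.44191×10⁶ W
1.44191×10⁶ W ÷ (745.7 W/hp) = 1933.63 hp

1930 hp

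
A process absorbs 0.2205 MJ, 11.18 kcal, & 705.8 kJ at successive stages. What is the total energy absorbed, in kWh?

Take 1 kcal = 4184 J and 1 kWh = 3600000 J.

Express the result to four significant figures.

0.2703 kWh

0.2205 MJ × 1000000 = 220500 J
11.18 kcal × 4184 = 46777.1 J
705.8 kJ × 1000 = 705800 J
Sum: 220500 + 46777.1 + 705800 = 973077 J
In kWh: 973077 / 3600000 = 0.270299 kWh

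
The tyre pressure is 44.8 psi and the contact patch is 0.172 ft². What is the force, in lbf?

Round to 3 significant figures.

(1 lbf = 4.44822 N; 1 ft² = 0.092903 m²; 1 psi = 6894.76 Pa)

1110 lbf

44.8 psi × 6894.76 = 308885 Pa
0.172 ft² × 0.092903 = 0.0159793 m²
F = P × A = 308885 Pa × 0.0159793 m² = 4935.77 N
4935.77 N ÷ (4.44822 N/lbf) = 1109.61 lbf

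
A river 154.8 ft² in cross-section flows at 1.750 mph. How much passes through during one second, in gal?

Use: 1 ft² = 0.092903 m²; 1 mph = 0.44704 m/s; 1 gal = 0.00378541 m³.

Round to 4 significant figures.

1.750 mph × 0.44704 → 0.78232 m/s
154.8 ft² × 0.092903 → 14.3814 m²
V = v × A × t = 0.78232 m/s × 14.3814 m² × 1 s = 11.2509 m³
11.2509 m³ ÷ (0.00378541 m³/gal) = 2972.17 gal

2972 gal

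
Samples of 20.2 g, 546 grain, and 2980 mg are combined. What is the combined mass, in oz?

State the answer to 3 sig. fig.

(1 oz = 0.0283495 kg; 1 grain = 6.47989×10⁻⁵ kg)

2.07 oz

20.2 g × 0.001 = 0.0202 kg
546 grain × 6.47989×10⁻⁵ = 0.0353802 kg
2980 mg × 10⁻⁶ = 0.00298 kg
Combined: 0.0202 + 0.0353802 + 0.00298 = 0.0585602 kg
In oz: 0.0585602 / 0.0283495 = 2.06565 oz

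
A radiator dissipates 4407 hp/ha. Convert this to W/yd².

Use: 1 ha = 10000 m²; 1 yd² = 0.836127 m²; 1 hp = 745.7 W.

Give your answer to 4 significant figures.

274.8 W/yd²

4407 hp/ha × 745.7 W/hp ÷ 10000 m²/ha = 328.63 W/m²
328.63 W/m² × 0.836127 m²/yd² = 274.776 W/yd²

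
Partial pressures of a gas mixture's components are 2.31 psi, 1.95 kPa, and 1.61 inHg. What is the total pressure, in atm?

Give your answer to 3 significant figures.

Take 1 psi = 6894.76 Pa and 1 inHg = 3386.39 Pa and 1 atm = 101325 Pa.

0.230 atm

2.31 psi × 6894.76 = 15926.9 Pa
1.95 kPa × 1000 = 1950 Pa
1.61 inHg × 3386.39 = 5452.09 Pa
Sum: 15926.9 + 1950 + 5452.09 = 23329 Pa
In atm: 23329 / 101325 = 0.230239 atm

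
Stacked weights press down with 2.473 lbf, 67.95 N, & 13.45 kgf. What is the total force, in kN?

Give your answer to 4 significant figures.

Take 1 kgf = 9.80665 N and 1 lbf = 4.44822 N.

0.2108 kN

2.473 lbf × 4.44822 = 11.0004 N
67.95 N (already N)
13.45 kgf × 9.80665 = 131.899 N
Combined: 11.0004 + 67.95 + 131.899 = 210.849 N
In kN: 210.849 / 1000 = 0.210849 kN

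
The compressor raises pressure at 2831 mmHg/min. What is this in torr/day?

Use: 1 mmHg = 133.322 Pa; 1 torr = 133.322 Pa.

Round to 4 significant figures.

2831 mmHg/min × 133.322 Pa/mmHg ÷ 60 s/min = 6290.58 Pa/s
6290.58 Pa/s ÷ 133.322 Pa/torr × 86400 s/day = 4.07664×10⁶ torr/day

4.077×10⁶ torr/day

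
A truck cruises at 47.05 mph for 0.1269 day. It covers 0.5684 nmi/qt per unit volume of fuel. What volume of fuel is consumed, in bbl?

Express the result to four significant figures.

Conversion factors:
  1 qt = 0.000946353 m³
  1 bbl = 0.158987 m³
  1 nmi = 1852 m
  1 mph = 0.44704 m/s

47.05 mph → 21.0332 m/s
0.1269 day → 10964.2 s
d = v × t = 21.0332 × 10964.2 = 230612 m
0.5684 nmi/qt → 1.11235×10⁶ m/m³
V = d / (distance per unit fuel) = 230612 / 1.11235×10⁶ = 0.20732 m³
In bbl: 0.20732 / 0.158987 = 1.30401 bbl

1.304 bbl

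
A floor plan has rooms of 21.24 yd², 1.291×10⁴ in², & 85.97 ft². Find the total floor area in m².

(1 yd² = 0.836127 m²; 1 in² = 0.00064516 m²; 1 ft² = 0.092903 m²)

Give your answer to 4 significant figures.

34.08 m²

21.24 yd² × 0.836127 = 17.7593 m²
1.291×10⁴ in² × 0.00064516 = 8.32902 m²
85.97 ft² × 0.092903 = 7.98687 m²
Total: 17.7593 + 8.32902 + 7.98687 = 34.0752 m²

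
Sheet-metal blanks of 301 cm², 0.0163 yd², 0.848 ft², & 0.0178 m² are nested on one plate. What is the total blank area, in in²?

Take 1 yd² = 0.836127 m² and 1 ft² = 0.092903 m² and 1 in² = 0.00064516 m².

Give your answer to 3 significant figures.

301 cm² × 0.0001 = 0.0301 m²
0.0163 yd² × 0.836127 = 0.0136289 m²
0.848 ft² × 0.092903 = 0.0787817 m²
0.0178 m² (already m²)
Sum: 0.0301 + 0.0136289 + 0.0787817 + 0.0178 = 0.140311 m²
In in²: 0.140311 / 0.00064516 = 217.482 in²

217 in²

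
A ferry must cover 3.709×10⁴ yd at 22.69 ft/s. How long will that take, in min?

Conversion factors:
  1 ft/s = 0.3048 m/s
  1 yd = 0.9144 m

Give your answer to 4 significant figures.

3.709×10⁴ yd × 0.9144 = 33915.1 m
22.69 ft/s × 0.3048 = 6.91591 m/s
t = d / v = 33915.1 m / 6.91591 m/s = 4903.92 s
4903.92 s ÷ (60 s/min) = 81.732 min

81.73 min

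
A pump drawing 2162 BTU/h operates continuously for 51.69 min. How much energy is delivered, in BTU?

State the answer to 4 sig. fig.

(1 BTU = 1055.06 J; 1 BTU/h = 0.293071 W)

2162 BTU/h × 0.293071 → 633.62 W
51.69 min × 60 → 3101.4 s
E = P × t = 633.62 W × 3101.4 s = 1.96511×10⁶ J
1.96511×10⁶ J ÷ (1055.06 J/BTU) = 1862.56 BTU

1863 BTU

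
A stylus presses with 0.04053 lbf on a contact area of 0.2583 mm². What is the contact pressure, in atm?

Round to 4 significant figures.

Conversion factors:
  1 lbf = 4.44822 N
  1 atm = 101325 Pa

6.888 atm

0.04053 lbf × 4.44822 = 0.180286 N
0.2583 mm² × 10⁻⁶ = 2.583×10⁻⁷ m²
P = F / A = 0.180286 N / 2.583×10⁻⁷ m² = 697971 Pa
697971 Pa ÷ (101325 Pa/atm) = 6.88844 atm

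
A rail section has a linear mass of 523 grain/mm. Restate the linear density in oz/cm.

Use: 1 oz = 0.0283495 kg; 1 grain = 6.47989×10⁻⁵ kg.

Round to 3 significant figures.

12.0 oz/cm

523 grain/mm × 6.47989×10⁻⁵ kg/grain ÷ 0.001 m/mm = 33.8898 kg/m
33.8898 kg/m ÷ 0.0283495 kg/oz × 0.01 m/cm = 11.9543 oz/cm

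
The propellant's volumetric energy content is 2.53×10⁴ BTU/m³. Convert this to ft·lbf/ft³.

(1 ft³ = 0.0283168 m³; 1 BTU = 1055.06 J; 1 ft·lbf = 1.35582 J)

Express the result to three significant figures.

5.57×10⁵ ft·lbf/ft³

2.53×10⁴ BTU/m³ × 1055.06 J/BTU = 2.6693×10⁷ J/m³
2.6693×10⁷ J/m³ ÷ 1.35582 J/ft·lbf × 0.0283168 m³/ft³ = 557493 ft·lbf/ft³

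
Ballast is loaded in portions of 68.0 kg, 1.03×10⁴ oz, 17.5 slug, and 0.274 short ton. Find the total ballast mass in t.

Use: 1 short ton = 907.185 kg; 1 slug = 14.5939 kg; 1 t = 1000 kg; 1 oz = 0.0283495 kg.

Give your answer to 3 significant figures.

0.864 t

68.0 kg (already kg)
1.03×10⁴ oz × 0.0283495 → 292 kg
17.5 slug × 14.5939 → 255.393 kg
0.274 short ton × 907.185 → 248.569 kg
Total: 68 + 292 + 255.393 + 248.569 = 863.962 kg
In t: 863.962 / 1000 = 0.863962 t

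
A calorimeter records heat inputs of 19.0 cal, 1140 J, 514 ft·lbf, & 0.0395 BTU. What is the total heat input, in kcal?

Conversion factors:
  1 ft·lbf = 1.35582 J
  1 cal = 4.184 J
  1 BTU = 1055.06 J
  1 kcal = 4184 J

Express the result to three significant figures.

19.0 cal × 4.184 = 79.496 J
1140 J (already J)
514 ft·lbf × 1.35582 = 696.891 J
0.0395 BTU × 1055.06 = 41.6749 J
Combined: 79.496 + 1140 + 696.891 + 41.6749 = 1958.06 J
In kcal: 1958.06 / 4184 = 0.467988 kcal

0.468 kcal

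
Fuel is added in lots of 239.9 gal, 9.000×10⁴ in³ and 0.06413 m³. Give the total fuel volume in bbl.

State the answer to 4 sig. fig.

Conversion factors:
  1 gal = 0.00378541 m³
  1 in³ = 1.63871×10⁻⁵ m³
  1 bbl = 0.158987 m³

15.39 bbl

239.9 gal × 0.00378541 = 0.90812 m³
9.000×10⁴ in³ × 1.63871×10⁻⁵ = 1.47484 m³
0.06413 m³ (already m³)
Total: 0.90812 + 1.47484 + 0.06413 = 2.44709 m³
In bbl: 2.44709 / 0.158987 = 15.3918 bbl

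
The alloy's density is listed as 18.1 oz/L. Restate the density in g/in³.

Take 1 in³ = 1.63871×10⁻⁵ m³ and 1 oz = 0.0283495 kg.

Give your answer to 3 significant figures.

8.41 g/in³

18.1 oz/L × 0.0283495 kg/oz ÷ 0.001 m³/L = 513.126 kg/m³
513.126 kg/m³ ÷ 0.001 kg/g × 1.63871×10⁻⁵ m³/in³ = 8.40865 g/in³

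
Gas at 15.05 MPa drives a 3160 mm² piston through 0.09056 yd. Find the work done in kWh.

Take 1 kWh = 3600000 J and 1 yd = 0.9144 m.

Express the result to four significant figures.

15.05 MPa → 1.505×10⁷ Pa
3160 mm² → 0.00316 m²
F = P × A = 1.505×10⁷ × 0.00316 = 47558 N
0.09056 yd → 0.0828081 m
W = F × d = 47558 × 0.0828081 = 3938.19 J
In kWh: 3938.19 / 3600000 = 0.00109394 kWh

0.001094 kWh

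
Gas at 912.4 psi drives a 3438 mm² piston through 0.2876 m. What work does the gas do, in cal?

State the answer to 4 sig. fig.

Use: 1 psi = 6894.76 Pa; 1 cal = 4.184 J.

912.4 psi → 6.29078×10⁶ Pa
3438 mm² → 0.003438 m²
F = P × A = 6.29078×10⁶ × 0.003438 = 21627.7 N
W = F × d = 21627.7 × 0.2876 = 6220.13 J
In cal: 6220.13 / 4.184 = 1486.65 cal

1487 cal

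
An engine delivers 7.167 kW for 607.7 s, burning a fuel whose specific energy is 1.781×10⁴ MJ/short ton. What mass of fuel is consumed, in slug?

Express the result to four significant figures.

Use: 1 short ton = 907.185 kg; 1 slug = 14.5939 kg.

7.167 kW → 7167 W
E = P × t = 7167 × 607.7 = 4.35539×10⁶ J
1.781×10⁴ MJ/short ton → 1.96322×10⁷ J/kg
m = E / e_s = 4.35539×10⁶ / 1.96322×10⁷ = 0.221849 kg
In slug: 0.221849 / 14.5939 = 0.0152015 slug

0.01520 slug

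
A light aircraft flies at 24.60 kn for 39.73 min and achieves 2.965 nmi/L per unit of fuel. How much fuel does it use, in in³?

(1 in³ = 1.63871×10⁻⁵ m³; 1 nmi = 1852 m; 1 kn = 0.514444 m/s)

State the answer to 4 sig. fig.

24.60 kn → 12.6553 m/s
39.73 min → 2383.8 s
d = v × t = 12.6553 × 2383.8 = 30167.7 m
2.965 nmi/L → 5.49118×10⁶ m/m³
V = d / (distance per unit fuel) = 30167.7 / 5.49118×10⁶ = 0.00549385 m³
In in³: 0.00549385 / 1.63871×10⁻⁵ = 335.255 in³

335.3 in³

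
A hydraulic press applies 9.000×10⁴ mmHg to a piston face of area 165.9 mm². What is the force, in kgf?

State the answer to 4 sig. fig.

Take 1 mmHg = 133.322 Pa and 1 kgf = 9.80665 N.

9.000×10⁴ mmHg × 133.322 = 1.1999×10⁷ Pa
165.9 mm² × 10⁻⁶ = 1.659×10⁻⁴ m²
F = P × A = 1.1999×10⁷ Pa × 1.659×10⁻⁴ m² = 1990.63 N
1990.63 N ÷ (9.80665 N/kgf) = 202.988 kgf

203.0 kgf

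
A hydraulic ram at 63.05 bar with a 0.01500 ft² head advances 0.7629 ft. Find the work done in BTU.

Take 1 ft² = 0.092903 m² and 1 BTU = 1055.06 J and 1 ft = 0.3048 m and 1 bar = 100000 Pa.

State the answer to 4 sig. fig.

63.05 bar → 6.305×10⁶ Pa
0.01500 ft² → 0.00139354 m²
F = P × A = 6.305×10⁶ × 0.00139354 = 8786.27 N
0.7629 ft → 0.232532 m
W = F × d = 8786.27 × 0.232532 = 2043.09 J
In BTU: 2043.09 / 1055.06 = 1.93647 BTU

1.936 BTU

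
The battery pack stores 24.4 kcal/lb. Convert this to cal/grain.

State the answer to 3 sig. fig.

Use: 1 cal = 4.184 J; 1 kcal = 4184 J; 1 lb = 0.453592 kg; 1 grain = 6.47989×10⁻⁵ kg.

3.49 cal/grain

24.4 kcal/lb × 4184 J/kcal ÷ 0.453592 kg/lb = 225069 J/kg
225069 J/kg ÷ 4.184 J/cal × 6.47989×10⁻⁵ kg/grain = 3.48571 cal/grain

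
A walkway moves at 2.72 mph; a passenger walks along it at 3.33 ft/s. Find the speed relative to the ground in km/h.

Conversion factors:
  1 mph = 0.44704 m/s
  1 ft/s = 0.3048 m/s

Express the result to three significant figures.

8.03 km/h

2.72 mph × 0.44704 → 1.21595 m/s
3.33 ft/s × 0.3048 → 1.01498 m/s
Combined: 1.21595 + 1.01498 = 2.23093 m/s
In km/h: 2.23093 / (1/3.6) = 8.03135 km/h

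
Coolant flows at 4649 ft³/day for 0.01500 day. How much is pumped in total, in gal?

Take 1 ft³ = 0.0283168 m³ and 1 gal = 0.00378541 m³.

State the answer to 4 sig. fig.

521.7 gal

4649 ft³/day → 0.00152367 m³/s
0.01500 day → 1296 s
V = Q × t = 0.00152367 × 1296 = 1.97468 m³
In gal: 1.97468 / 0.00378541 = 521.656 gal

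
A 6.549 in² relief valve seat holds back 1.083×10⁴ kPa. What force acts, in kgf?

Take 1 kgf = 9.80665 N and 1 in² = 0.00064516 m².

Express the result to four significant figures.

1.083×10⁴ kPa × 1000 = 1.083×10⁷ Pa
6.549 in² × 0.00064516 = 0.00422515 m²
F = P × A = 1.083×10⁷ Pa × 0.00422515 m² = 45758.4 N
45758.4 N ÷ (9.80665 N/kgf) = 4666.06 kgf

4666 kgf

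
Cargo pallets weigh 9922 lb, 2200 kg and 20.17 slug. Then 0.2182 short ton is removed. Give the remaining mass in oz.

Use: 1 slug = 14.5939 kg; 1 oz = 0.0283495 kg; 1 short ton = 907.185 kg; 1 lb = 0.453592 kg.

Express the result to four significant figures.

2.398×10⁵ oz

9922 lb × 0.453592 = 4500.54 kg
2200 kg (already kg)
20.17 slug × 14.5939 = 294.359 kg
0.2182 short ton × 907.185 = 197.948 kg
Result: 4500.54 + 2200 + 294.359 − 197.948 = 6796.95 kg
In oz: 6796.95 / 0.0283495 = 239756 oz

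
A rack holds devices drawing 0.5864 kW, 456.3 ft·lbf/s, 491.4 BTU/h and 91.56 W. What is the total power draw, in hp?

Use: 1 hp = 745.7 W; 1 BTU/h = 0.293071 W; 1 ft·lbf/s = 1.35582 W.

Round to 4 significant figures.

0.5864 kW × 1000 = 586.4 W
456.3 ft·lbf/s × 1.35582 = 618.661 W
491.4 BTU/h × 0.293071 = 144.015 W
91.56 W (already W)
Total: 586.4 + 618.661 + 144.015 + 91.56 = 1440.64 W
In hp: 1440.64 / 745.7 = 1.93193 hp

1.932 hp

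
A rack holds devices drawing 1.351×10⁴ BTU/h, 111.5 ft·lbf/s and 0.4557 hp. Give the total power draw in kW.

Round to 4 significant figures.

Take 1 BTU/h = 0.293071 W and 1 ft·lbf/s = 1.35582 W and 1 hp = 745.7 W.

4.450 kW

1.351×10⁴ BTU/h × 0.293071 = 3959.39 W
111.5 ft·lbf/s × 1.35582 = 151.174 W
0.4557 hp × 745.7 = 339.815 W
Sum: 3959.39 + 151.174 + 339.815 = 4450.38 W
In kW: 4450.38 / 1000 = 4.45038 kW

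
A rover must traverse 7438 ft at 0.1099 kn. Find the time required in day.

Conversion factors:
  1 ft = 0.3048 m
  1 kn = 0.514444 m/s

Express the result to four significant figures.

0.4641 day

7438 ft × 0.3048 = 2267.1 m
0.1099 kn × 0.514444 = 0.0565374 m/s
t = d / v = 2267.1 m / 0.0565374 m/s = 40099.1 s
40099.1 s ÷ (86400 s/day) = 0.46411 day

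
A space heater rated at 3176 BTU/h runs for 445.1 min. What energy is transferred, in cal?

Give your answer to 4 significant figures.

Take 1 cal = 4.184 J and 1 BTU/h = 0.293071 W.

3176 BTU/h × 0.293071 = 930.793 W
445.1 min × 60 = 26706 s
E = P × t = 930.793 W × 26706 s = 2.48578×10⁷ J
2.48578×10⁷ J ÷ (4.184 J/cal) = 5.94116×10⁶ cal

5.941×10⁶ cal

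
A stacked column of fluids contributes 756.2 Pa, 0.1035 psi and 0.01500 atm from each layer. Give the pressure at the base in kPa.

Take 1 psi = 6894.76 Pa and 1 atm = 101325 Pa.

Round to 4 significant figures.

756.2 Pa (already Pa)
0.1035 psi × 6894.76 = 713.608 Pa
0.01500 atm × 101325 = 1519.88 Pa
Total: 756.2 + 713.608 + 1519.88 = 2989.69 Pa
In kPa: 2989.69 / 1000 = 2.98969 kPa

2.990 kPa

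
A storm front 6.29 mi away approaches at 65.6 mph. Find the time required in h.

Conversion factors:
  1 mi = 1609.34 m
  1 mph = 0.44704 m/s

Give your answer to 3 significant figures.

6.29 mi × 1609.34 = 10122.7 m
65.6 mph × 0.44704 = 29.3258 m/s
t = d / v = 10122.7 m / 29.3258 m/s = 345.181 s
345.181 s ÷ (3600 s/h) = 0.0958836 h

0.0959 h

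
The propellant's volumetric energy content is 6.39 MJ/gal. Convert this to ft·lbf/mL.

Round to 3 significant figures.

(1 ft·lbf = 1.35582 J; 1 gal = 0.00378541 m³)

1250 ft·lbf/mL

6.39 MJ/gal × 1000000 J/MJ ÷ 0.00378541 m³/gal = 1.68806×10⁹ J/m³
1.68806×10⁹ J/m³ ÷ 1.35582 J/ft·lbf × 10⁻⁶ m³/mL = 1245.05 ft·lbf/mL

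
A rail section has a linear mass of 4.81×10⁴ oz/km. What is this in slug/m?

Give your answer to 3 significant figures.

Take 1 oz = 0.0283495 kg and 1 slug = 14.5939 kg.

0.0934 slug/m

4.81×10⁴ oz/km × 0.0283495 kg/oz ÷ 1000 m/km = 1.36361 kg/m
1.36361 kg/m ÷ 14.5939 kg/slug = 0.093437 slug/m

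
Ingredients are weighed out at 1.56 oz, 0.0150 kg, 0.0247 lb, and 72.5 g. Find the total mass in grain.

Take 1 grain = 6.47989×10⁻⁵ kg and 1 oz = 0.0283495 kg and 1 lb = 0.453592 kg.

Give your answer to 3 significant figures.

2210 grain

1.56 oz × 0.0283495 = 0.0442252 kg
0.0150 kg (already kg)
0.0247 lb × 0.453592 = 0.0112037 kg
72.5 g × 0.001 = 0.0725 kg
Total: 0.0442252 + 0.015 + 0.0112037 + 0.0725 = 0.142929 kg
In grain: 0.142929 / 6.47989×10⁻⁵ = 2205.73 grain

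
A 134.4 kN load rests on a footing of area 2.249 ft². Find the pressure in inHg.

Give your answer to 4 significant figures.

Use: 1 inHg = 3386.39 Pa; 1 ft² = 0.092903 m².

134.4 kN × 1000 → 134400 N
2.249 ft² × 0.092903 → 0.208939 m²
P = F / A = 134400 N / 0.208939 m² = 643250 Pa
643250 Pa ÷ (3386.39 Pa/inHg) = 189.952 inHg

190.0 inHg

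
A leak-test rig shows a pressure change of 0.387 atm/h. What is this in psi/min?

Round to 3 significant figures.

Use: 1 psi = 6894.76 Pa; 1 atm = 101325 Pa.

0.387 atm/h × 101325 Pa/atm ÷ 3600 s/h = 10.8924 Pa/s
10.8924 Pa/s ÷ 6894.76 Pa/psi × 60 s/min = 0.0947885 psi/min

0.0948 psi/min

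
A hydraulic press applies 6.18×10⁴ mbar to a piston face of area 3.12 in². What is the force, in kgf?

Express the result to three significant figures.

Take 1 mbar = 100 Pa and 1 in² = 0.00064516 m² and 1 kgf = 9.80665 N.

1270 kgf

6.18×10⁴ mbar × 100 = 6.18×10⁶ Pa
3.12 in² × 0.00064516 = 0.0020129 m²
F = P × A = 6.18×10⁶ Pa × 0.0020129 m² = 12439.7 N
12439.7 N ÷ (9.80665 N/kgf) = 1268.5 kgf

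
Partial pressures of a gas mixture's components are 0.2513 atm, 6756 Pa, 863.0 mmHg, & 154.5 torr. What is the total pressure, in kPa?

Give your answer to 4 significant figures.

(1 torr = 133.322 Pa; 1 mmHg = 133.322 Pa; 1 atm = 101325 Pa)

0.2513 atm × 101325 → 25463 Pa
6756 Pa (already Pa)
863.0 mmHg × 133.322 → 115057 Pa
154.5 torr × 133.322 → 20598.2 Pa
Total: 25463 + 6756 + 115057 + 20598.2 = 167874 Pa
In kPa: 167874 / 1000 = 167.874 kPa

167.9 kPa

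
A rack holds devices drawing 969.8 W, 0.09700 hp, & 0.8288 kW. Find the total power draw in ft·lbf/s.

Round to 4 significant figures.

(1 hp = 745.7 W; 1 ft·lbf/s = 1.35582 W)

1380 ft·lbf/s

969.8 W (already W)
0.09700 hp × 745.7 = 72.3329 W
0.8288 kW × 1000 = 828.8 W
Combined: 969.8 + 72.3329 + 828.8 = 1870.93 W
In ft·lbf/s: 1870.93 / 1.35582 = 1379.93 ft·lbf/s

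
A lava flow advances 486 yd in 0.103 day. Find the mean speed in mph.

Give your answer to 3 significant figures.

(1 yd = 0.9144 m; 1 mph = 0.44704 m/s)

0.112 mph

486 yd × 0.9144 → 444.398 m
0.103 day × 86400 → 8899.2 s
v = d / t = 444.398 m / 8899.2 s = 0.0499368 m/s
0.0499368 m/s ÷ (0.44704 m/s/mph) = 0.111705 mph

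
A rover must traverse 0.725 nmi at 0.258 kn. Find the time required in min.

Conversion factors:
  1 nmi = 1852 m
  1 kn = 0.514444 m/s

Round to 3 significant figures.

0.725 nmi × 1852 → 1342.7 m
0.258 kn × 0.514444 → 0.132727 m/s
t = d / v = 1342.7 m / 0.132727 m/s = 10116.3 s
10116.3 s ÷ (60 s/min) = 168.605 min

169 min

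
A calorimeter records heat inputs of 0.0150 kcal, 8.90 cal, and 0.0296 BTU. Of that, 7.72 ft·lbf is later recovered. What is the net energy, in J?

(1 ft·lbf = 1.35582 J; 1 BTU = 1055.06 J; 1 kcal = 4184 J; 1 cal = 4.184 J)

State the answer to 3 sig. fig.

121 J

0.0150 kcal × 4184 = 62.76 J
8.90 cal × 4.184 = 37.2376 J
0.0296 BTU × 1055.06 = 31.2298 J
7.72 ft·lbf × 1.35582 = 10.4669 J
Sum: 62.76 + 37.2376 + 31.2298 − 10.4669 = 120.76 J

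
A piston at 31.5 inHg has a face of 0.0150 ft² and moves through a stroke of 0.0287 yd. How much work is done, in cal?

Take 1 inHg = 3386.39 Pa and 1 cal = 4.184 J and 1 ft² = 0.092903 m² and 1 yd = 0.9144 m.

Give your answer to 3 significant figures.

31.5 inHg → 106671 Pa
0.0150 ft² → 0.00139354 m²
F = P × A = 106671 × 0.00139354 = 148.65 N
0.0287 yd → 0.0262433 m
W = F × d = 148.65 × 0.0262433 = 3.90107 J
In cal: 3.90107 / 4.184 = 0.932378 cal

0.932 cal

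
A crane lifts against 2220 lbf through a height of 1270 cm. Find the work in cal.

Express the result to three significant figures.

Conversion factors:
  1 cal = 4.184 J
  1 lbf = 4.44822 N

3.00×10⁴ cal

2220 lbf × 4.44822 → 9875.05 N
1270 cm × 0.01 → 12.7 m
W = F × d = 9875.05 N × 12.7 m = 125413 J
125413 J ÷ (4.184 J/cal) = 29974.4 cal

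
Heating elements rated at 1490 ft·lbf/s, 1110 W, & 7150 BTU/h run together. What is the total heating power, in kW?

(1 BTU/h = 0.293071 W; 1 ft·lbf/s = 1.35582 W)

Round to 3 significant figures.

5.23 kW

1490 ft·lbf/s × 1.35582 = 2020.17 W
1110 W (already W)
7150 BTU/h × 0.293071 = 2095.46 W
Combined: 2020.17 + 1110 + 2095.46 = 5225.63 W
In kW: 5225.63 / 1000 = 5.22563 kW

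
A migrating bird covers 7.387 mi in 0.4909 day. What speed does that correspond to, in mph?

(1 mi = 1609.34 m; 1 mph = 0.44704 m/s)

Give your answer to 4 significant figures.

0.6270 mph

7.387 mi × 1609.34 = 11888.2 m
0.4909 day × 86400 = 42413.8 s
v = d / t = 11888.2 m / 42413.8 s = 0.280291 m/s
0.280291 m/s ÷ (0.44704 m/s/mph) = 0.626993 mph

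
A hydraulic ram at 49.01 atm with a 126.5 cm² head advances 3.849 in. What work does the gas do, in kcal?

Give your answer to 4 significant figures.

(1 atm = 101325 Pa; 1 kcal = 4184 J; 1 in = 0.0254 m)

49.01 atm → 4.96594×10⁶ Pa
126.5 cm² → 0.01265 m²
F = P × A = 4.96594×10⁶ × 0.01265 = 62819.1 N
3.849 in → 0.0977646 m
W = F × d = 62819.1 × 0.0977646 = 6141.48 J
In kcal: 6141.48 / 4184 = 1.46785 kcal

1.468 kcal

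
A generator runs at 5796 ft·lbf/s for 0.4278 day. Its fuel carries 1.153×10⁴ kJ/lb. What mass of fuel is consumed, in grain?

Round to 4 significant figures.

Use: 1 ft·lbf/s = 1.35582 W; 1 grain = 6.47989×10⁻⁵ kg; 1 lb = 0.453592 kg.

5796 ft·lbf/s → 7858.33 W
0.4278 day → 36961.9 s
E = P × t = 7858.33 × 36961.9 = 2.90459×10⁸ J
1.153×10⁴ kJ/lb → 2.54193×10⁷ J/kg
m = E / e_s = 2.90459×10⁸ / 2.54193×10⁷ = 11.4267 kg
In grain: 11.4267 / 6.47989×10⁻⁵ = 176341 grain

1.763×10⁵ grain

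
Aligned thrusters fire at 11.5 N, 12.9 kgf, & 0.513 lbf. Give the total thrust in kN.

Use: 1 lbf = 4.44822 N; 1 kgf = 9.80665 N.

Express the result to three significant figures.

0.140 kN

11.5 N (already N)
12.9 kgf × 9.80665 = 126.506 N
0.513 lbf × 4.44822 = 2.28194 N
Combined: 11.5 + 126.506 + 2.28194 = 140.288 N
In kN: 140.288 / 1000 = 0.140288 kN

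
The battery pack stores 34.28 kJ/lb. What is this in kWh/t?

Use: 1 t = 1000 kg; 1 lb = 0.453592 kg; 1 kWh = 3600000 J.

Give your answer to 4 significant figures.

20.99 kWh/t

34.28 kJ/lb × 1000 J/kJ ÷ 0.453592 kg/lb = 75574.5 J/kg
75574.5 J/kg ÷ 3600000 J/kWh × 1000 kg/t = 20.9929 kWh/t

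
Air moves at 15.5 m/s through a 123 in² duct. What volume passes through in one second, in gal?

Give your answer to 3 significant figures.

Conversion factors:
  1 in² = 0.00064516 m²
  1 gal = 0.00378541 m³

325 gal

123 in² × 0.00064516 → 0.0793547 m²
V = v × A × t = 15.5 m/s × 0.0793547 m² × 1 s = 1.23 m³
1.23 m³ ÷ (0.00378541 m³/gal) = 324.932 gal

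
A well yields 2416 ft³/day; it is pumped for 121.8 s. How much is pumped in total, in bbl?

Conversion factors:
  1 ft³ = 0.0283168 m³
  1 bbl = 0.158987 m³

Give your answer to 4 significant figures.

0.6066 bbl

2416 ft³/day → 7.91822×10⁻⁴ m³/s
V = Q × t = 7.91822×10⁻⁴ × 121.8 = 0.0964439 m³
In bbl: 0.0964439 / 0.158987 = 0.606615 bbl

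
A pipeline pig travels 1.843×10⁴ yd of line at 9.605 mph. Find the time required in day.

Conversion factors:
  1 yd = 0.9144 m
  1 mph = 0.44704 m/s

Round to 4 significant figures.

0.04543 day

1.843×10⁴ yd × 0.9144 = 16852.4 m
9.605 mph × 0.44704 = 4.29382 m/s
t = d / v = 16852.4 m / 4.29382 m/s = 3924.8 s
3924.8 s ÷ (86400 s/day) = 0.0454259 day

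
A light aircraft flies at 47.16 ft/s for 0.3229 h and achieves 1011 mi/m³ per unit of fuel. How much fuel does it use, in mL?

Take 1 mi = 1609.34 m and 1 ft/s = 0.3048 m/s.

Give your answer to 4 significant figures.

47.16 ft/s → 14.3744 m/s
0.3229 h → 1162.44 s
d = v × t = 14.3744 × 1162.44 = 16709.4 m
1011 mi/m³ → 1.62704×10⁶ m/m³
V = d / (distance per unit fuel) = 16709.4 / 1.62704×10⁶ = 0.0102698 m³
In mL: 0.0102698 / 10⁻⁶ = 10269.8 mL

1.027×10⁴ mL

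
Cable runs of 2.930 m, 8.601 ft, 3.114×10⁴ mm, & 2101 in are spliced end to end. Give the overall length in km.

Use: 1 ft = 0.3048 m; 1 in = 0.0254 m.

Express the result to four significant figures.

2.930 m (already m)
8.601 ft × 0.3048 = 2.62158 m
3.114×10⁴ mm × 0.001 = 31.14 m
2101 in × 0.0254 = 53.3654 m
Combined: 2.93 + 2.62158 + 31.14 + 53.3654 = 90.057 m
In km: 90.057 / 1000 = 0.090057 km

0.09006 km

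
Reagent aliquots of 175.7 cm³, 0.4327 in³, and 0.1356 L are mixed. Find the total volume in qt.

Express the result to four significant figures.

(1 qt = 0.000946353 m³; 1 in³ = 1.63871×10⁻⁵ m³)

0.3364 qt

175.7 cm³ × 10⁻⁶ = 1.757×10⁻⁴ m³
0.4327 in³ × 1.63871×10⁻⁵ = 7.0907×10⁻⁶ m³
0.1356 L × 0.001 = 1.356×10⁻⁴ m³
Total: 1.757×10⁻⁴ + 7.0907×10⁻⁶ + 1.356×10⁻⁴ = 3.18391×10⁻⁴ m³
In qt: 3.18391×10⁻⁴ / 0.000946353 = 0.33644 qt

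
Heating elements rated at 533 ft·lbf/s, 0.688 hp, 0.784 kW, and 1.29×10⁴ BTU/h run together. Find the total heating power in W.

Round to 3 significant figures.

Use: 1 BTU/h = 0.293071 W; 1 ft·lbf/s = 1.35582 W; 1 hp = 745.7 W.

533 ft·lbf/s × 1.35582 → 722.652 W
0.688 hp × 745.7 → 513.042 W
0.784 kW × 1000 → 784 W
1.29×10⁴ BTU/h × 0.293071 → 3780.62 W
Total: 722.652 + 513.042 + 784 + 3780.62 = 5800.31 W

5800 W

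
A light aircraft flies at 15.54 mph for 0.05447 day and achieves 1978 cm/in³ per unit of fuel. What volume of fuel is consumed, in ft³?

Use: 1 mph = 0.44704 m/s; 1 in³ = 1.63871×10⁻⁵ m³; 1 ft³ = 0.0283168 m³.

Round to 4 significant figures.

15.54 mph → 6.947 m/s
0.05447 day → 4706.21 s
d = v × t = 6.947 × 4706.21 = 32694 m
1978 cm/in³ → 1.20705×10⁶ m/m³
V = d / (distance per unit fuel) = 32694 / 1.20705×10⁶ = 0.0270859 m³
In ft³: 0.0270859 / 0.0283168 = 0.956531 ft³

0.9565 ft³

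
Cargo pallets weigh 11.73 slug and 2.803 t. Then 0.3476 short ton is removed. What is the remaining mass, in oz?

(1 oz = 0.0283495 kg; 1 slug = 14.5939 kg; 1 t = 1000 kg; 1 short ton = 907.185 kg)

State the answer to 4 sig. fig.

9.379×10⁴ oz

11.73 slug × 14.5939 = 171.186 kg
2.803 t × 1000 = 2803 kg
0.3476 short ton × 907.185 = 315.338 kg
Sum: 171.186 + 2803 − 315.338 = 2658.85 kg
In oz: 2658.85 / 0.0283495 = 93788.3 oz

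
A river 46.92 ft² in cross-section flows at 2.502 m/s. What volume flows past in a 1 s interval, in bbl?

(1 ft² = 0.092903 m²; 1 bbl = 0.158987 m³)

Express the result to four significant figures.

68.60 bbl

46.92 ft² × 0.092903 → 4.35901 m²
V = v × A × t = 2.502 m/s × 4.35901 m² × 1 s = 10.9062 m³
10.9062 m³ ÷ (0.158987 m³/bbl) = 68.5981 bbl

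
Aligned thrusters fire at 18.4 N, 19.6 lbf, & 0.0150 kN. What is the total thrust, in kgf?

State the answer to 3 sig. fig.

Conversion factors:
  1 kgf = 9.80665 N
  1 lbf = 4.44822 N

18.4 N (already N)
19.6 lbf × 4.44822 → 87.1851 N
0.0150 kN × 1000 → 15 N
Sum: 18.4 + 87.1851 + 15 = 120.585 N
In kgf: 120.585 / 9.80665 = 12.2962 kgf

12.3 kgf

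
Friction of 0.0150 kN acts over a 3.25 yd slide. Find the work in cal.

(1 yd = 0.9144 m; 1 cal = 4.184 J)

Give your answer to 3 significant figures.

10.7 cal

0.0150 kN × 1000 → 15 N
3.25 yd × 0.9144 → 2.9718 m
W = F × d = 15 N × 2.9718 m = 44.577 J
44.577 J ÷ (4.184 J/cal) = 10.6542 cal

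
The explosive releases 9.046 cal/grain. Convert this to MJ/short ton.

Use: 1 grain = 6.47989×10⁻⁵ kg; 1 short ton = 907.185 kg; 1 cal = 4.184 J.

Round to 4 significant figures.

529.9 MJ/short ton

9.046 cal/grain × 4.184 J/cal ÷ 6.47989×10⁻⁵ kg/grain = 584091 J/kg
584091 J/kg ÷ 1000000 J/MJ × 907.185 kg/short ton = 529.879 MJ/short ton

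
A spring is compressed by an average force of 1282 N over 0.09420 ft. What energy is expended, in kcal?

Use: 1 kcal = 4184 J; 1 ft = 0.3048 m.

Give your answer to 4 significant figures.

0.09420 ft × 0.3048 → 0.0287122 m
W = F × d = 1282 N × 0.0287122 m = 36.809 J
36.809 J ÷ (4184 J/kcal) = 0.00879756 kcal

0.008798 kcal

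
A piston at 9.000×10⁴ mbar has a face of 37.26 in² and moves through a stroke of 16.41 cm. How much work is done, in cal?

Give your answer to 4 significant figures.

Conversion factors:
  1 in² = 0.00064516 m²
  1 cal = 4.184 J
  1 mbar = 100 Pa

8485 cal

9.000×10⁴ mbar → 9×10⁶ Pa
37.26 in² → 0.0240387 m²
F = P × A = 9×10⁶ × 0.0240387 = 216348 N
16.41 cm → 0.1641 m
W = F × d = 216348 × 0.1641 = 35502.7 J
In cal: 35502.7 / 4.184 = 8485.35 cal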